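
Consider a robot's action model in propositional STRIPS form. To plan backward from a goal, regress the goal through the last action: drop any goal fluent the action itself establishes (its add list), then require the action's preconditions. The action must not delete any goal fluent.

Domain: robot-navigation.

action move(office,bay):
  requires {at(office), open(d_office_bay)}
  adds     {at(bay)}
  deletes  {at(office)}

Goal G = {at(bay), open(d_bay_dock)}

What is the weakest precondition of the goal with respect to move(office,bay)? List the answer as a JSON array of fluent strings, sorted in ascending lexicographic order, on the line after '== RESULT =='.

Compute (G \ add) ∪ pre:
  G ∩ del = {}  (empty — regression defined)
  G \ add = {at(bay), open(d_bay_dock)} \ {at(bay)} = {open(d_bay_dock)}
  ∪ pre   = {open(d_bay_dock)} ∪ {at(office), open(d_office_bay)}
          = {at(office), open(d_bay_dock), open(d_office_bay)}

== RESULT ==
["at(office)", "open(d_bay_dock)", "open(d_office_bay)"]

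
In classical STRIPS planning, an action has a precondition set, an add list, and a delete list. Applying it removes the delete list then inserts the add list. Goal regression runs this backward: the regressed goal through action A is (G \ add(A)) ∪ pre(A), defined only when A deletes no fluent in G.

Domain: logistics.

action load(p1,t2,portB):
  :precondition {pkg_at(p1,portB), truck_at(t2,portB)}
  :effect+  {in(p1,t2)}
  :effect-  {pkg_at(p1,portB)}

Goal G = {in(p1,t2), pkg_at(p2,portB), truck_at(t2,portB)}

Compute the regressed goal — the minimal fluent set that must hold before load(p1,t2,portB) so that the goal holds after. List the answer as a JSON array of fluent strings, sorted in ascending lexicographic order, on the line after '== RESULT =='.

Compute (G \ add) ∪ pre:
  G ∩ del = {}  (empty — regression defined)
  G \ add = {in(p1,t2), pkg_at(p2,portB), truck_at(t2,portB)} \ {in(p1,t2)} = {pkg_at(p2,portB), truck_at(t2,portB)}
  ∪ pre   = {pkg_at(p2,portB), truck_at(t2,portB)} ∪ {pkg_at(p1,portB), truck_at(t2,portB)}
          = {pkg_at(p1,portB), pkg_at(p2,portB), truck_at(t2,portB)}

== RESULT ==
["pkg_at(p1,portB)", "pkg_at(p2,portB)", "truck_at(t2,portB)"]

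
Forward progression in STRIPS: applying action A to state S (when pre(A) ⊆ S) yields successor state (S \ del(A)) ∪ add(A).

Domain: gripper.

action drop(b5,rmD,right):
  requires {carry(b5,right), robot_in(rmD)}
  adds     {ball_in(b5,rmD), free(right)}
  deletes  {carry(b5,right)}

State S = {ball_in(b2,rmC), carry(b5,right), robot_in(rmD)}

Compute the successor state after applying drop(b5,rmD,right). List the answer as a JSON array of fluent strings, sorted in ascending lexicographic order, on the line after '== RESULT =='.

Progress:
  pre ⊆ S: {carry(b5,right), robot_in(rmD)} ⊆ S  — applicable
  S \ del = {ball_in(b2,rmC), robot_in(rmD)}
  ∪ add   = {ball_in(b2,rmC), ball_in(b5,rmD), free(right), robot_in(rmD)}

== RESULT ==
["ball_in(b2,rmC)", "ball_in(b5,rmD)", "free(right)", "robot_in(rmD)"]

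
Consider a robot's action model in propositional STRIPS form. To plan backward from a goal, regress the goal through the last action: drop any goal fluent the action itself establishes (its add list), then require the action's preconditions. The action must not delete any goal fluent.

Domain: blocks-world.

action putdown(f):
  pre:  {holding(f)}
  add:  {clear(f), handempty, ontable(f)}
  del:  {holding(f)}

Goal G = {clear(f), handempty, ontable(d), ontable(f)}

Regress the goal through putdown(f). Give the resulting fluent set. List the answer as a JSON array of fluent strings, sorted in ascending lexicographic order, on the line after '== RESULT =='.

Regress:
  G ∩ del = {}  (empty — regression defined)
  G \ add = {clear(f), handempty, ontable(d), ontable(f)} \ {clear(f), handempty, ontable(f)} = {ontable(d)}
  ∪ pre   = {ontable(d)} ∪ {holding(f)}
          = {holding(f), ontable(d)}

== RESULT ==
["holding(f)", "ontable(d)"]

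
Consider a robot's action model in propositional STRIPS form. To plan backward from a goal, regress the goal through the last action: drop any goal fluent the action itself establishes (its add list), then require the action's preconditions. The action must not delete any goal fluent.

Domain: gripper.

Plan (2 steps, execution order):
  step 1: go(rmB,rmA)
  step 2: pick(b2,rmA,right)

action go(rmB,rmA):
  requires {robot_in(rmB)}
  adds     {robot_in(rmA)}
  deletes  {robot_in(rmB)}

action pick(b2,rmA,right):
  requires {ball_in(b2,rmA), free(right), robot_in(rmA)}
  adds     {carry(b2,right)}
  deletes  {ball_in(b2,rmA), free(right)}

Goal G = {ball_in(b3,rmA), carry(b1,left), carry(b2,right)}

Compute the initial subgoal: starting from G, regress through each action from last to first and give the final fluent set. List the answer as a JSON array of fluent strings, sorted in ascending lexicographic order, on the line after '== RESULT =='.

Regress step by step:
  through step 2 (pick(b2,rmA,right)): drop {carry(b2,right)}, keep {ball_in(b3,rmA), carry(b1,left)}, require {ball_in(b2,rmA), free(right), robot_in(rmA)}
    → {ball_in(b2,rmA), ball_in(b3,rmA), carry(b1,left), free(right), robot_in(rmA)}
  through step 1 (go(rmB,rmA)): drop {robot_in(rmA)}, keep {ball_in(b2,rmA), ball_in(b3,rmA), carry(b1,left), free(right)}, require {robot_in(rmB)}
    → {ball_in(b2,rmA), ball_in(b3,rmA), carry(b1,left), free(right), robot_in(rmB)}

== RESULT ==
["ball_in(b2,rmA)", "ball_in(b3,rmA)", "carry(b1,left)", "free(right)", "robot_in(rmB)"]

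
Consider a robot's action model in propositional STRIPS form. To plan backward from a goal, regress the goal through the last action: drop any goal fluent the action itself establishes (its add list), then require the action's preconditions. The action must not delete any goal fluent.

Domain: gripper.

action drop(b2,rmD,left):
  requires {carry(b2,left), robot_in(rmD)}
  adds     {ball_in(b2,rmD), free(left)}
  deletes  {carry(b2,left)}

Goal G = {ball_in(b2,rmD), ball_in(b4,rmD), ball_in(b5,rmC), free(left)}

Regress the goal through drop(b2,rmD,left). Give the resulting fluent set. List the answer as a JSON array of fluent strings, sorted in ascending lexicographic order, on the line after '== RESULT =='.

Regress:
  G ∩ del = {}  (empty — regression defined)
  G \ add = {ball_in(b2,rmD), ball_in(b4,rmD), ball_in(b5,rmC), free(left)} \ {ball_in(b2,rmD), free(left)} = {ball_in(b4,rmD), ball_in(b5,rmC)}
  ∪ pre   = {ball_in(b4,rmD), ball_in(b5,rmC)} ∪ {carry(b2,left), robot_in(rmD)}
          = {ball_in(b4,rmD), ball_in(b5,rmC), carry(b2,left), robot_in(rmD)}

== RESULT ==
["ball_in(b4,rmD)", "ball_in(b5,rmC)", "carry(b2,left)", "robot_in(rmD)"]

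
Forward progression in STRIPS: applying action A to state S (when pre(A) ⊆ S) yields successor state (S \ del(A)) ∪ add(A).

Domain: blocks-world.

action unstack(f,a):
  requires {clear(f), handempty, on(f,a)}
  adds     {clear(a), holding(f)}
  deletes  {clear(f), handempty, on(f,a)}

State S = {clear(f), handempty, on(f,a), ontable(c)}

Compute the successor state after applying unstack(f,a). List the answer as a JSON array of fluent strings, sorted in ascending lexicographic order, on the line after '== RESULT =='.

Progress:
  pre ⊆ S: {clear(f), handempty, on(f,a)} ⊆ S  — applicable
  S \ del = {ontable(c)}
  ∪ add   = {clear(a), holding(f), ontable(c)}

== RESULT ==
["clear(a)", "holding(f)", "ontable(c)"]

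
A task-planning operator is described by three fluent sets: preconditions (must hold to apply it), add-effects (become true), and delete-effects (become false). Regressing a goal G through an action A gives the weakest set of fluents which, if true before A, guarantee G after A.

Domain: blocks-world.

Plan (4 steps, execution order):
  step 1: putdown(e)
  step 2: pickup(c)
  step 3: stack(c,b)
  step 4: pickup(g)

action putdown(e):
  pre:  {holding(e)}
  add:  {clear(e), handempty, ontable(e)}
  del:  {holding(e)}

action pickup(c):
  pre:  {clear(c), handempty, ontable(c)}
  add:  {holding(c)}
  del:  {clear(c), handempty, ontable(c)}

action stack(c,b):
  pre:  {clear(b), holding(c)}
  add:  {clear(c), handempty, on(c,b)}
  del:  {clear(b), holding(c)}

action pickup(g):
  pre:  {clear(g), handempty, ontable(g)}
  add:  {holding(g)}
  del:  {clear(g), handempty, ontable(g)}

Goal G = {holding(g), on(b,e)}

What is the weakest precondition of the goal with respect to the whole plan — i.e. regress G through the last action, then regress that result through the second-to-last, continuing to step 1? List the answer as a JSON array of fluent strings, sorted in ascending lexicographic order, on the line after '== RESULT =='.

Work backward from the goal:
  through step 4 (pickup(g)): drop {holding(g)}, keep {on(b,e)}, require {clear(g), handempty, ontable(g)}
    → {clear(g), handempty, on(b,e), ontable(g)}
  through step 3 (stack(c,b)): drop {handempty}, keep {clear(g), on(b,e), ontable(g)}, require {clear(b), holding(c)}
    → {clear(b), clear(g), holding(c), on(b,e), ontable(g)}
  through step 2 (pickup(c)): drop {holding(c)}, keep {clear(b), clear(g), on(b,e), ontable(g)}, require {clear(c), handempty, ontable(c)}
    → {clear(b), clear(c), clear(g), handempty, on(b,e), ontable(c), ontable(g)}
  through step 1 (putdown(e)): drop {handempty}, keep {clear(b), clear(c), clear(g), on(b,e), ontable(c), ontable(g)}, require {holding(e)}
    → {clear(b), clear(c), clear(g), holding(e), on(b,e), ontable(c), ontable(g)}

== RESULT ==
["clear(b)", "clear(c)", "clear(g)", "holding(e)", "on(b,e)", "ontable(c)", "ontable(g)"]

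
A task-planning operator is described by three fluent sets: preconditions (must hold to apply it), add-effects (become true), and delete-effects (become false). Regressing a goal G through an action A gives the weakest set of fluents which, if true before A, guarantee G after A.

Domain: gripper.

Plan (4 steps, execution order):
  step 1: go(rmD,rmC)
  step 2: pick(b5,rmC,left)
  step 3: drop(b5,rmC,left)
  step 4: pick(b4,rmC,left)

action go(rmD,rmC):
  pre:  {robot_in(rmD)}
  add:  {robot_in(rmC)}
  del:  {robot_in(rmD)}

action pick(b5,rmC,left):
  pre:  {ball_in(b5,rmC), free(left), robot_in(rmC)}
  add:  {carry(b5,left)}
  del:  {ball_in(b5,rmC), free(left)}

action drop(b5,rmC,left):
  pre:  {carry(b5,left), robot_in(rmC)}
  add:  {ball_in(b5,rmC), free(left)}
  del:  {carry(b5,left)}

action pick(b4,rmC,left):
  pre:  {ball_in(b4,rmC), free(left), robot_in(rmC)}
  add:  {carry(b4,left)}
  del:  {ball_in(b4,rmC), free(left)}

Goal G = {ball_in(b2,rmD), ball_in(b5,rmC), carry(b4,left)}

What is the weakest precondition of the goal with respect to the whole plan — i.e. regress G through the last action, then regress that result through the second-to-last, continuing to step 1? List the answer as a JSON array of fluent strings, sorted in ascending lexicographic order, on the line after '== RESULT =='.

Work backward from the goal:
  through step 4 (pick(b4,rmC,left)): drop {carry(b4,left)}, keep {ball_in(b2,rmD), ball_in(b5,rmC)}, require {ball_in(b4,rmC), free(left), robot_in(rmC)}
    → {ball_in(b2,rmD), ball_in(b4,rmC), ball_in(b5,rmC), free(left), robot_in(rmC)}
  through step 3 (drop(b5,rmC,left)): drop {ball_in(b5,rmC), free(left)}, keep {ball_in(b2,rmD), ball_in(b4,rmC), robot_in(rmC)}, require {carry(b5,left), robot_in(rmC)}
    → {ball_in(b2,rmD), ball_in(b4,rmC), carry(b5,left), robot_in(rmC)}
  through step 2 (pick(b5,rmC,left)): drop {carry(b5,left)}, keep {ball_in(b2,rmD), ball_in(b4,rmC), robot_in(rmC)}, require {ball_in(b5,rmC), free(left), robot_in(rmC)}
    → {ball_in(b2,rmD), ball_in(b4,rmC), ball_in(b5,rmC), free(left), robot_in(rmC)}
  through step 1 (go(rmD,rmC)): drop {robot_in(rmC)}, keep {ball_in(b2,rmD), ball_in(b4,rmC), ball_in(b5,rmC), free(left)}, require {robot_in(rmD)}
    → {ball_in(b2,rmD), ball_in(b4,rmC), ball_in(b5,rmC), free(left), robot_in(rmD)}

== RESULT ==
["ball_in(b2,rmD)", "ball_in(b4,rmC)", "ball_in(b5,rmC)", "free(left)", "robot_in(rmD)"]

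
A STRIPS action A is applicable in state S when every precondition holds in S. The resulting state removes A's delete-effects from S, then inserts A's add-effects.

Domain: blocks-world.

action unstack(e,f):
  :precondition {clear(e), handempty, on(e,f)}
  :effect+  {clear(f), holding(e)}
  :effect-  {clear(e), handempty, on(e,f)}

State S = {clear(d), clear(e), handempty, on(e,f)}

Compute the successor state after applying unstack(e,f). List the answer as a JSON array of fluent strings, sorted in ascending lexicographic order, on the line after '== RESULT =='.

Compute (S \ del) ∪ add:
  pre ⊆ S: {clear(e), handempty, on(e,f)} ⊆ S  — applicable
  S \ del = {clear(d)}
  ∪ add   = {clear(d), clear(f), holding(e)}

== RESULT ==
["clear(d)", "clear(f)", "holding(e)"]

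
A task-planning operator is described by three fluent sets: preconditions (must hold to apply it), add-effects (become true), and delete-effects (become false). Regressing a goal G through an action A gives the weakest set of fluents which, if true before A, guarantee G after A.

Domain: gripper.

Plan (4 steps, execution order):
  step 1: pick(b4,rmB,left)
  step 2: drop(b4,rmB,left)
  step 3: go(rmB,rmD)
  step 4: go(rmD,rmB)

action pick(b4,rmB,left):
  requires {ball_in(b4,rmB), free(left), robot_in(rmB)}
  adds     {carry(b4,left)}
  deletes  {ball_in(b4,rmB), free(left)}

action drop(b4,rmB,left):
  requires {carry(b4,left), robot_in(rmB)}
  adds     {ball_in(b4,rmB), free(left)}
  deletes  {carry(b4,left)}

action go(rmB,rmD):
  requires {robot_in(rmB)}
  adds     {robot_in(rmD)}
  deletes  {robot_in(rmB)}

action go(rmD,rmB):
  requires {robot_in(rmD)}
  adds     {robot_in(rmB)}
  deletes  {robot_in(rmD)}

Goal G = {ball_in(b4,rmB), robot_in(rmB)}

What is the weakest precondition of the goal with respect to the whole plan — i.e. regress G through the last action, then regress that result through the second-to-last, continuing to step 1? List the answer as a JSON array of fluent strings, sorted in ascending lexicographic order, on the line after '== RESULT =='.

Work backward from the goal:
  through step 4 (go(rmD,rmB)): drop {robot_in(rmB)}, keep {ball_in(b4,rmB)}, require {robot_in(rmD)}
    → {ball_in(b4,rmB), robot_in(rmD)}
  through step 3 (go(rmB,rmD)): drop {robot_in(rmD)}, keep {ball_in(b4,rmB)}, require {robot_in(rmB)}
    → {ball_in(b4,rmB), robot_in(rmB)}
  through step 2 (drop(b4,rmB,left)): drop {ball_in(b4,rmB)}, keep {robot_in(rmB)}, require {carry(b4,left), robot_in(rmB)}
    → {carry(b4,left), robot_in(rmB)}
  through step 1 (pick(b4,rmB,left)): drop {carry(b4,left)}, keep {robot_in(rmB)}, require {ball_in(b4,rmB), free(left), robot_in(rmB)}
    → {ball_in(b4,rmB), free(left), robot_in(rmB)}

== RESULT ==
["ball_in(b4,rmB)", "free(left)", "robot_in(rmB)"]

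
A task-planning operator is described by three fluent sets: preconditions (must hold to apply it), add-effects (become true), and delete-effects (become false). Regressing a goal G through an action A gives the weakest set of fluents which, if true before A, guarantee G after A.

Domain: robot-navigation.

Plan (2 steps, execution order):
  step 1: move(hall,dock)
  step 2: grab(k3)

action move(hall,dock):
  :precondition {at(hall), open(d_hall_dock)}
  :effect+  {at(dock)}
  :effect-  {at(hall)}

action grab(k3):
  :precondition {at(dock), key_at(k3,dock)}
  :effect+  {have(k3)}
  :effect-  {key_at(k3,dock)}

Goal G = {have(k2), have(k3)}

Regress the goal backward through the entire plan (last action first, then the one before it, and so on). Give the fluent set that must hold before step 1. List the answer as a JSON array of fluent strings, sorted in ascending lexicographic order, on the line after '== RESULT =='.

Work backward from the goal:
  through step 2 (grab(k3)): drop {have(k3)}, keep {have(k2)}, require {at(dock), key_at(k3,dock)}
    → {at(dock), have(k2), key_at(k3,dock)}
  through step 1 (move(hall,dock)): drop {at(dock)}, keep {have(k2), key_at(k3,dock)}, require {at(hall), open(d_hall_dock)}
    → {at(hall), have(k2), key_at(k3,dock), open(d_hall_dock)}

== RESULT ==
["at(hall)", "have(k2)", "key_at(k3,dock)", "open(d_hall_dock)"]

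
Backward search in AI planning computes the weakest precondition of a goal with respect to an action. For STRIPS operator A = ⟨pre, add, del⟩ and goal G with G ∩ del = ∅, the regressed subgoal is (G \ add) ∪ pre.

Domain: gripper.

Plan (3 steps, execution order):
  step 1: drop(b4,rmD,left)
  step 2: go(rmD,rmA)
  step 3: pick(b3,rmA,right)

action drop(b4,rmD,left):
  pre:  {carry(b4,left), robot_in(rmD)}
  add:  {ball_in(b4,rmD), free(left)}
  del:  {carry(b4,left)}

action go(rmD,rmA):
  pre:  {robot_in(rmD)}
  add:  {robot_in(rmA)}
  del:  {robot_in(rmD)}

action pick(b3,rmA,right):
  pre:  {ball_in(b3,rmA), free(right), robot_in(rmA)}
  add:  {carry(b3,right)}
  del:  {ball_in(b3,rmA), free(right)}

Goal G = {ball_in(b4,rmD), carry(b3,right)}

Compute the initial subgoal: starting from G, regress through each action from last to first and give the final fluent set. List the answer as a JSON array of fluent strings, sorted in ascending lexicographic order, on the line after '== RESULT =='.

Work backward from the goal:
  through step 3 (pick(b3,rmA,right)): drop {carry(b3,right)}, keep {ball_in(b4,rmD)}, require {ball_in(b3,rmA), free(right), robot_in(rmA)}
    → {ball_in(b3,rmA), ball_in(b4,rmD), free(right), robot_in(rmA)}
  through step 2 (go(rmD,rmA)): drop {robot_in(rmA)}, keep {ball_in(b3,rmA), ball_in(b4,rmD), free(right)}, require {robot_in(rmD)}
    → {ball_in(b3,rmA), ball_in(b4,rmD), free(right), robot_in(rmD)}
  through step 1 (drop(b4,rmD,left)): drop {ball_in(b4,rmD)}, keep {ball_in(b3,rmA), free(right), robot_in(rmD)}, require {carry(b4,left), robot_in(rmD)}
    → {ball_in(b3,rmA), carry(b4,left), free(right), robot_in(rmD)}

== RESULT ==
["ball_in(b3,rmA)", "carry(b4,left)", "free(right)", "robot_in(rmD)"]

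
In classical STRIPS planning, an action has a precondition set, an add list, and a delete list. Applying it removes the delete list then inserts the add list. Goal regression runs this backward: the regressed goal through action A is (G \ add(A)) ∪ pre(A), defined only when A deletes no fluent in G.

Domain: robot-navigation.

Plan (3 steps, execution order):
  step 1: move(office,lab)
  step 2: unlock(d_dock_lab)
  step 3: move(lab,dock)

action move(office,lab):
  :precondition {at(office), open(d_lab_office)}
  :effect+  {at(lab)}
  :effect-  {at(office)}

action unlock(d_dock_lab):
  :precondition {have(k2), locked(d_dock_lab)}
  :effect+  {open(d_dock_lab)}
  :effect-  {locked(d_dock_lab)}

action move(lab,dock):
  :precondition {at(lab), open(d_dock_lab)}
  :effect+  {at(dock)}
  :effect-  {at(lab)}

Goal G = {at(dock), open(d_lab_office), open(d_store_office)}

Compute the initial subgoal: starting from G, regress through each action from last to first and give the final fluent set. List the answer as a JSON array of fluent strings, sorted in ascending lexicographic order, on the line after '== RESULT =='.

Regress step by step:
  through step 3 (move(lab,dock)): drop {at(dock)}, keep {open(d_lab_office), open(d_store_office)}, require {at(lab), open(d_dock_lab)}
    → {at(lab), open(d_dock_lab), open(d_lab_office), open(d_store_office)}
  through step 2 (unlock(d_dock_lab)): drop {open(d_dock_lab)}, keep {at(lab), open(d_lab_office), open(d_store_office)}, require {have(k2), locked(d_dock_lab)}
    → {at(lab), have(k2), locked(d_dock_lab), open(d_lab_office), open(d_store_office)}
  through step 1 (move(office,lab)): drop {at(lab)}, keep {have(k2), locked(d_dock_lab), open(d_lab_office), open(d_store_office)}, require {at(office), open(d_lab_office)}
    → {at(office), have(k2), locked(d_dock_lab), open(d_lab_office), open(d_store_office)}

== RESULT ==
["at(office)", "have(k2)", "locked(d_dock_lab)", "open(d_lab_office)", "open(d_store_office)"]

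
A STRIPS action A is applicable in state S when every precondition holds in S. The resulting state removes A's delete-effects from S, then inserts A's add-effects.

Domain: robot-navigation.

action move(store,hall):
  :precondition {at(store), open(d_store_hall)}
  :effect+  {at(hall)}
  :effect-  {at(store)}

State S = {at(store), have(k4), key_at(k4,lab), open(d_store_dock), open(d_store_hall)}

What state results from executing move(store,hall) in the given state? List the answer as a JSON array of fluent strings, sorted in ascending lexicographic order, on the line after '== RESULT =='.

Progress:
  pre ⊆ S: {at(store), open(d_store_hall)} ⊆ S  — applicable
  S \ del = {have(k4), key_at(k4,lab), open(d_store_dock), open(d_store_hall)}
  ∪ add   = {at(hall), have(k4), key_at(k4,lab), open(d_store_dock), open(d_store_hall)}

== RESULT ==
["at(hall)", "have(k4)", "key_at(k4,lab)", "open(d_store_dock)", "open(d_store_hall)"]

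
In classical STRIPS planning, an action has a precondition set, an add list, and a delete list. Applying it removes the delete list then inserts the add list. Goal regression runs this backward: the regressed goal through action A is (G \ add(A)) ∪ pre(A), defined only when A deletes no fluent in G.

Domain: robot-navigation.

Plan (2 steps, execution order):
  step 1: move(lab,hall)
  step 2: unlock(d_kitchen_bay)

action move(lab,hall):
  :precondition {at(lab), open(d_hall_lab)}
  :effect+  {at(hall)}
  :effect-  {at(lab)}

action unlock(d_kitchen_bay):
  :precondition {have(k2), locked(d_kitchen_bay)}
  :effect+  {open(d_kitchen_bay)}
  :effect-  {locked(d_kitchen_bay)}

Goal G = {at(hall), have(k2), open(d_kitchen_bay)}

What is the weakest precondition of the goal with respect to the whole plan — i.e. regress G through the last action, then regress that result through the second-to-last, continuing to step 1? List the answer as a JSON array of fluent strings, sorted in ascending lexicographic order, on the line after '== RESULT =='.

Regress step by step:
  through step 2 (unlock(d_kitchen_bay)): drop {open(d_kitchen_bay)}, keep {at(hall), have(k2)}, require {have(k2), locked(d_kitchen_bay)}
    → {at(hall), have(k2), locked(d_kitchen_bay)}
  through step 1 (move(lab,hall)): drop {at(hall)}, keep {have(k2), locked(d_kitchen_bay)}, require {at(lab), open(d_hall_lab)}
    → {at(lab), have(k2), locked(d_kitchen_bay), open(d_hall_lab)}

== RESULT ==
["at(lab)", "have(k2)", "locked(d_kitchen_bay)", "open(d_hall_lab)"]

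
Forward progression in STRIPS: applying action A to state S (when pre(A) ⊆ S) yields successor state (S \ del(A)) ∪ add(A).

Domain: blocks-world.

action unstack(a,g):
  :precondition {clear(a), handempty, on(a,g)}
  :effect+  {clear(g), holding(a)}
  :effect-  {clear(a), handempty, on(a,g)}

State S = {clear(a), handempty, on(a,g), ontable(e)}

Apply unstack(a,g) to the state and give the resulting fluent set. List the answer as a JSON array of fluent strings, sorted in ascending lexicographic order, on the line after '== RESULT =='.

Compute (S \ del) ∪ add:
  pre ⊆ S: {clear(a), handempty, on(a,g)} ⊆ S  — applicable
  S \ del = {ontable(e)}
  ∪ add   = {clear(g), holding(a), ontable(e)}

== RESULT ==
["clear(g)", "holding(a)", "ontable(e)"]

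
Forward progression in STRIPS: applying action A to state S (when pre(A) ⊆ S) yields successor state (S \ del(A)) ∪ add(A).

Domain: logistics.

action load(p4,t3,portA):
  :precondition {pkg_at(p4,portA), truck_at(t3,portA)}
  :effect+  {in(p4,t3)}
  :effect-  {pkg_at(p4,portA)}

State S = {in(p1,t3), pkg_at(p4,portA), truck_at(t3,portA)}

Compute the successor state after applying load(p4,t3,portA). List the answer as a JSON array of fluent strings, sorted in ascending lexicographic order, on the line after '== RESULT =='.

Progress:
  pre ⊆ S: {pkg_at(p4,portA), truck_at(t3,portA)} ⊆ S  — applicable
  S \ del = {in(p1,t3), truck_at(t3,portA)}
  ∪ add   = {in(p1,t3), in(p4,t3), truck_at(t3,portA)}

== RESULT ==
["in(p1,t3)", "in(p4,t3)", "truck_at(t3,portA)"]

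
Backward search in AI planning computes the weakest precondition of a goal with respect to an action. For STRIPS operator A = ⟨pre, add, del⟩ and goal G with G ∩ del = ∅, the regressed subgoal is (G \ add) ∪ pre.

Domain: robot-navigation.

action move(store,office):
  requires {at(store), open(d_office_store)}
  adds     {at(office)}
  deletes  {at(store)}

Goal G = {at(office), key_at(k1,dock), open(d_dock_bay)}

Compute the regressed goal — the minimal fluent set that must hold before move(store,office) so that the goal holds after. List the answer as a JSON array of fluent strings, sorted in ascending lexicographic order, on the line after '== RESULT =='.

Compute (G \ add) ∪ pre:
  G ∩ del = {}  (empty — regression defined)
  G \ add = {at(office), key_at(k1,dock), open(d_dock_bay)} \ {at(office)} = {key_at(k1,dock), open(d_dock_bay)}
  ∪ pre   = {key_at(k1,dock), open(d_dock_bay)} ∪ {at(store), open(d_office_store)}
          = {at(store), key_at(k1,dock), open(d_dock_bay), open(d_office_store)}

== RESULT ==
["at(store)", "key_at(k1,dock)", "open(d_dock_bay)", "open(d_office_store)"]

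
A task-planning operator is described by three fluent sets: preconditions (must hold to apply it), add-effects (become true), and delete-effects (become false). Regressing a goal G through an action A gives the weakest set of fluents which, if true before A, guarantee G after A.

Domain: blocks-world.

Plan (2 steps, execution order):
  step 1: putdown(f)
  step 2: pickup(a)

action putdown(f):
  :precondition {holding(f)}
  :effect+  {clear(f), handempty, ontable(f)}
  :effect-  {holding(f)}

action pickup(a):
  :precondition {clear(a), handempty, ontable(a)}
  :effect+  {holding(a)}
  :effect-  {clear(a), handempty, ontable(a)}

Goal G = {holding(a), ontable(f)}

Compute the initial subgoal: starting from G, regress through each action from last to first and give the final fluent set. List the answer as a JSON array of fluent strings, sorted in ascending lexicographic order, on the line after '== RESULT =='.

Regress step by step:
  through step 2 (pickup(a)): drop {holding(a)}, keep {ontable(f)}, require {clear(a), handempty, ontable(a)}
    → {clear(a), handempty, ontable(a), ontable(f)}
  through step 1 (putdown(f)): drop {handempty, ontable(f)}, keep {clear(a), ontable(a)}, require {holding(f)}
    → {clear(a), holding(f), ontable(a)}

== RESULT ==
["clear(a)", "holding(f)", "ontable(a)"]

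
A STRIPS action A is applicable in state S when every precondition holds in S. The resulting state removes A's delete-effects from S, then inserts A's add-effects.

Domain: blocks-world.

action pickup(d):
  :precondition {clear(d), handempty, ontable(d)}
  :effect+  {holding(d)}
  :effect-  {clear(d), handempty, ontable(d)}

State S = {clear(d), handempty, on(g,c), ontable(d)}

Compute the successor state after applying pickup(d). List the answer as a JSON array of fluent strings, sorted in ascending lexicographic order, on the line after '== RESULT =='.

Compute (S \ del) ∪ add:
  pre ⊆ S: {clear(d), handempty, ontable(d)} ⊆ S  — applicable
  S \ del = {on(g,c)}
  ∪ add   = {holding(d), on(g,c)}

== RESULT ==
["holding(d)", "on(g,c)"]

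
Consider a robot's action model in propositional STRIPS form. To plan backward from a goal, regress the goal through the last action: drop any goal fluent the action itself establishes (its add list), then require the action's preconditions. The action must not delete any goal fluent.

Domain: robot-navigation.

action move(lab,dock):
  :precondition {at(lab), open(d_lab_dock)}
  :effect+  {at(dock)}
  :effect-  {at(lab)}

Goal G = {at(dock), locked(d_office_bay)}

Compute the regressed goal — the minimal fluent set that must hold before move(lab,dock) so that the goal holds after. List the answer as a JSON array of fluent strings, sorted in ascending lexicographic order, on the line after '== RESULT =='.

Compute (G \ add) ∪ pre:
  G ∩ del = {}  (empty — regression defined)
  G \ add = {at(dock), locked(d_office_bay)} \ {at(dock)} = {locked(d_office_bay)}
  ∪ pre   = {locked(d_office_bay)} ∪ {at(lab), open(d_lab_dock)}
          = {at(lab), locked(d_office_bay), open(d_lab_dock)}

== RESULT ==
["at(lab)", "locked(d_office_bay)", "open(d_lab_dock)"]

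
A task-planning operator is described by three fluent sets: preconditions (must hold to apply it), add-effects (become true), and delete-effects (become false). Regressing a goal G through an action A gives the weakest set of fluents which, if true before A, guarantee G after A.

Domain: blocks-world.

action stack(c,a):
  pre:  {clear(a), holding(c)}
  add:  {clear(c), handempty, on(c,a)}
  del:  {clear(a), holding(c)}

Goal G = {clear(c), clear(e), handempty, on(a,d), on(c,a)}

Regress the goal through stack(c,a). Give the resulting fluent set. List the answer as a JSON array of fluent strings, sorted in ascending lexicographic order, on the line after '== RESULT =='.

Regress:
  G ∩ del = {}  (empty — regression defined)
  G \ add = {clear(c), clear(e), handempty, on(a,d), on(c,a)} \ {clear(c), handempty, on(c,a)} = {clear(e), on(a,d)}
  ∪ pre   = {clear(e), on(a,d)} ∪ {clear(a), holding(c)}
          = {clear(a), clear(e), holding(c), on(a,d)}

== RESULT ==
["clear(a)", "clear(e)", "holding(c)", "on(a,d)"]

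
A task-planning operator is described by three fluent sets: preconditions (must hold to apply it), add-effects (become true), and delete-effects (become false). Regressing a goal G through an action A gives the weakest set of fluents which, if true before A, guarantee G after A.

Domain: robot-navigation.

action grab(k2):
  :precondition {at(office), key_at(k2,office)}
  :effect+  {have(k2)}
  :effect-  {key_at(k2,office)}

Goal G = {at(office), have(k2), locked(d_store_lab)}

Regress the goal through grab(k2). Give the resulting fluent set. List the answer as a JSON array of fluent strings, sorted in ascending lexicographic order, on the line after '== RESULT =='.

Compute (G \ add) ∪ pre:
  G ∩ del = {}  (empty — regression defined)
  G \ add = {at(office), have(k2), locked(d_store_lab)} \ {have(k2)} = {at(office), locked(d_store_lab)}
  ∪ pre   = {at(office), locked(d_store_lab)} ∪ {at(office), key_at(k2,office)}
          = {at(office), key_at(k2,office), locked(d_store_lab)}

== RESULT ==
["at(office)", "key_at(k2,office)", "locked(d_store_lab)"]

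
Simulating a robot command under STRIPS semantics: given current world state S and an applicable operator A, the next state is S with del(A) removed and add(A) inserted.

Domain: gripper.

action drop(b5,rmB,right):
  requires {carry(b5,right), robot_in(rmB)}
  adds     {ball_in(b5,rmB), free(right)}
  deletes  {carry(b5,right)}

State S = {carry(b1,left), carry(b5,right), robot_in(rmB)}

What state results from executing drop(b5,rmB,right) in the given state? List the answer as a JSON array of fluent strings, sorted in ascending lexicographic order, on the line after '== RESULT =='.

Compute (S \ del) ∪ add:
  pre ⊆ S: {carry(b5,right), robot_in(rmB)} ⊆ S  — applicable
  S \ del = {carry(b1,left), robot_in(rmB)}
  ∪ add   = {ball_in(b5,rmB), carry(b1,left), free(right), robot_in(rmB)}

== RESULT ==
["ball_in(b5,rmB)", "carry(b1,left)", "free(right)", "robot_in(rmB)"]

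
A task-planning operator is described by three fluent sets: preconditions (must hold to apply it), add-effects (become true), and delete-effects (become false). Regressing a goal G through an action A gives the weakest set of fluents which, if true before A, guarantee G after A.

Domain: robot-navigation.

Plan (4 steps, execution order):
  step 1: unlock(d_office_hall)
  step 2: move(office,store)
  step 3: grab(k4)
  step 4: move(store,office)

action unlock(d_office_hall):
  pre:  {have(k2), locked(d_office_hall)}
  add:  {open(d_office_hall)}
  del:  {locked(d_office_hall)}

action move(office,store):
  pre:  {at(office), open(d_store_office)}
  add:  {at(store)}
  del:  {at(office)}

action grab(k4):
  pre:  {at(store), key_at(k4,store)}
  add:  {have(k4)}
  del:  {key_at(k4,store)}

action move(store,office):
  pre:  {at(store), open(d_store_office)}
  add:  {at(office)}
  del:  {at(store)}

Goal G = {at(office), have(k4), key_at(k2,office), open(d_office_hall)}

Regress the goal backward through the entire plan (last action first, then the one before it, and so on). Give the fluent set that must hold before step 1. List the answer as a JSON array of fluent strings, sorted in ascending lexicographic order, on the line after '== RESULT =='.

Work backward from the goal:
  through step 4 (move(store,office)): drop {at(office)}, keep {have(k4), key_at(k2,office), open(d_office_hall)}, require {at(store), open(d_store_office)}
    → {at(store), have(k4), key_at(k2,office), open(d_office_hall), open(d_store_office)}
  through step 3 (grab(k4)): drop {have(k4)}, keep {at(store), key_at(k2,office), open(d_office_hall), open(d_store_office)}, require {at(store), key_at(k4,store)}
    → {at(store), key_at(k2,office), key_at(k4,store), open(d_office_hall), open(d_store_office)}
  through step 2 (move(office,store)): drop {at(store)}, keep {key_at(k2,office), key_at(k4,store), open(d_office_hall), open(d_store_office)}, require {at(office), open(d_store_office)}
    → {at(office), key_at(k2,office), key_at(k4,store), open(d_office_hall), open(d_store_office)}
  through step 1 (unlock(d_office_hall)): drop {open(d_office_hall)}, keep {at(office), key_at(k2,office), key_at(k4,store), open(d_store_office)}, require {have(k2), locked(d_office_hall)}
    → {at(office), have(k2), key_at(k2,office), key_at(k4,store), locked(d_office_hall), open(d_store_office)}

== RESULT ==
["at(office)", "have(k2)", "key_at(k2,office)", "key_at(k4,store)", "locked(d_office_hall)", "open(d_store_office)"]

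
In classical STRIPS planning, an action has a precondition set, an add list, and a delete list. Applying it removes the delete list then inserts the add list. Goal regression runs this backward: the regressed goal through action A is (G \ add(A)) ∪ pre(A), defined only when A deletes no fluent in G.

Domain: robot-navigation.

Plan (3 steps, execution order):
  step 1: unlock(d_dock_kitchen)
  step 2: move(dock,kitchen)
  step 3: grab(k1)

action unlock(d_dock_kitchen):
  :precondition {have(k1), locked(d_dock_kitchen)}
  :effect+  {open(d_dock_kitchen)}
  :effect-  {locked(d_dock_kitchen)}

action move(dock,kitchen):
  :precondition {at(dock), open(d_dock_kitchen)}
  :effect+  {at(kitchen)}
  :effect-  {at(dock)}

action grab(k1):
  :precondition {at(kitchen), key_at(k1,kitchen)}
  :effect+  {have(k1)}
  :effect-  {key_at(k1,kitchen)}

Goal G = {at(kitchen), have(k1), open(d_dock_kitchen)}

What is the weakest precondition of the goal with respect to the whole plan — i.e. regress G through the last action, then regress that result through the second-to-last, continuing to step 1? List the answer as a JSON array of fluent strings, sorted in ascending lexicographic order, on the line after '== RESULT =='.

Work backward from the goal:
  through step 3 (grab(k1)): drop {have(k1)}, keep {at(kitchen), open(d_dock_kitchen)}, require {at(kitchen), key_at(k1,kitchen)}
    → {at(kitchen), key_at(k1,kitchen), open(d_dock_kitchen)}
  through step 2 (move(dock,kitchen)): drop {at(kitchen)}, keep {key_at(k1,kitchen), open(d_dock_kitchen)}, require {at(dock), open(d_dock_kitchen)}
    → {at(dock), key_at(k1,kitchen), open(d_dock_kitchen)}
  through step 1 (unlock(d_dock_kitchen)): drop {open(d_dock_kitchen)}, keep {at(dock), key_at(k1,kitchen)}, require {have(k1), locked(d_dock_kitchen)}
    → {at(dock), have(k1), key_at(k1,kitchen), locked(d_dock_kitchen)}

== RESULT ==
["at(dock)", "have(k1)", "key_at(k1,kitchen)", "locked(d_dock_kitchen)"]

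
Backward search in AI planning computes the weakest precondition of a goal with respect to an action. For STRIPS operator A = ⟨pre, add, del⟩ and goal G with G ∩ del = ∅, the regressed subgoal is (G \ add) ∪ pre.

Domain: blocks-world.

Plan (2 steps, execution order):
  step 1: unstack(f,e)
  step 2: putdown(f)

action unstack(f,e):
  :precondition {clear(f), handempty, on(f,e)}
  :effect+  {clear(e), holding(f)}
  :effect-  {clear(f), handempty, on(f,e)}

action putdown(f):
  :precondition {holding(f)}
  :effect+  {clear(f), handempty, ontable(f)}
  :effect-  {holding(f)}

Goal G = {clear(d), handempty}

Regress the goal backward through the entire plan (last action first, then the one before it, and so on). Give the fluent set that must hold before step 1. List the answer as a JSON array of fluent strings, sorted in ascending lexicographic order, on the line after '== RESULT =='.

Work backward from the goal:
  through step 2 (putdown(f)): drop {handempty}, keep {clear(d)}, require {holding(f)}
    → {clear(d), holding(f)}
  through step 1 (unstack(f,e)): drop {holding(f)}, keep {clear(d)}, require {clear(f), handempty, on(f,e)}
    → {clear(d), clear(f), handempty, on(f,e)}

== RESULT ==
["clear(d)", "clear(f)", "handempty", "on(f,e)"]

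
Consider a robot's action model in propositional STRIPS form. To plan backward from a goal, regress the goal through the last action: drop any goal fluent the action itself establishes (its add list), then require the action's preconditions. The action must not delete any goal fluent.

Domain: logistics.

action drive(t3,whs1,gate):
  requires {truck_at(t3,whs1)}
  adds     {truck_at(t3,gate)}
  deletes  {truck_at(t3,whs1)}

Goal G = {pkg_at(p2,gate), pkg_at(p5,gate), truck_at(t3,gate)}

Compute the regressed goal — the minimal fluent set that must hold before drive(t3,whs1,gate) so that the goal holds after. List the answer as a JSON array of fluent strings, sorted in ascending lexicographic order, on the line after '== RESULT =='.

Compute (G \ add) ∪ pre:
  G ∩ del = {}  (empty — regression defined)
  G \ add = {pkg_at(p2,gate), pkg_at(p5,gate), truck_at(t3,gate)} \ {truck_at(t3,gate)} = {pkg_at(p2,gate), pkg_at(p5,gate)}
  ∪ pre   = {pkg_at(p2,gate), pkg_at(p5,gate)} ∪ {truck_at(t3,whs1)}
          = {pkg_at(p2,gate), pkg_at(p5,gate), truck_at(t3,whs1)}

== RESULT ==
["pkg_at(p2,gate)", "pkg_at(p5,gate)", "truck_at(t3,whs1)"]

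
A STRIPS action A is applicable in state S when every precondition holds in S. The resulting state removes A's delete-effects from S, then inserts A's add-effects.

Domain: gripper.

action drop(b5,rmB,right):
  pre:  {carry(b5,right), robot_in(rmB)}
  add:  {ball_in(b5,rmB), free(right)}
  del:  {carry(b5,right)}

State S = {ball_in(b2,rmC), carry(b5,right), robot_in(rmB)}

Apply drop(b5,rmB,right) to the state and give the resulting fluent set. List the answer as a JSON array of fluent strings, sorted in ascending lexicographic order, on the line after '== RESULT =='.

Progress:
  pre ⊆ S: {carry(b5,right), robot_in(rmB)} ⊆ S  — applicable
  S \ del = {ball_in(b2,rmC), robot_in(rmB)}
  ∪ add   = {ball_in(b2,rmC), ball_in(b5,rmB), free(right), robot_in(rmB)}

== RESULT ==
["ball_in(b2,rmC)", "ball_in(b5,rmB)", "free(right)", "robot_in(rmB)"]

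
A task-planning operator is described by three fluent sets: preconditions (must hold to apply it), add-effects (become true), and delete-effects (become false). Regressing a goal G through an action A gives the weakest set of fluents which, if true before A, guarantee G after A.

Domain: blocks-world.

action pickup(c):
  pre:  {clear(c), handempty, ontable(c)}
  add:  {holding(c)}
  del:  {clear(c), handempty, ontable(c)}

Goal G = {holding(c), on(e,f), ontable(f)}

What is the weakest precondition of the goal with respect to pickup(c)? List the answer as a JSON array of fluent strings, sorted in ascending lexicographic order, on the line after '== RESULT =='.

Compute (G \ add) ∪ pre:
  G ∩ del = {}  (empty — regression defined)
  G \ add = {holding(c), on(e,f), ontable(f)} \ {holding(c)} = {on(e,f), ontable(f)}
  ∪ pre   = {on(e,f), ontable(f)} ∪ {clear(c), handempty, ontable(c)}
          = {clear(c), handempty, on(e,f), ontable(c), ontable(f)}

== RESULT ==
["clear(c)", "handempty", "on(e,f)", "ontable(c)", "ontable(f)"]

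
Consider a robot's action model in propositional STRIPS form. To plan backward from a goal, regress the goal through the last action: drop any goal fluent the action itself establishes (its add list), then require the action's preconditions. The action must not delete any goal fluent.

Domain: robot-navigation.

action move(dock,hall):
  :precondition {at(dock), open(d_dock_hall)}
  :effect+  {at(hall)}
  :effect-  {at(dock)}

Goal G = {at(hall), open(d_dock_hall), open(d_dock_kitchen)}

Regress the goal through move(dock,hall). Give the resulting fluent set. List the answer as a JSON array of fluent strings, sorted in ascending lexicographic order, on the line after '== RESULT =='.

Regress:
  G ∩ del = {}  (empty — regression defined)
  G \ add = {at(hall), open(d_dock_hall), open(d_dock_kitchen)} \ {at(hall)} = {open(d_dock_hall), open(d_dock_kitchen)}
  ∪ pre   = {open(d_dock_hall), open(d_dock_kitchen)} ∪ {at(dock), open(d_dock_hall)}
          = {at(dock), open(d_dock_hall), open(d_dock_kitchen)}

== RESULT ==
["at(dock)", "open(d_dock_hall)", "open(d_dock_kitchen)"]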